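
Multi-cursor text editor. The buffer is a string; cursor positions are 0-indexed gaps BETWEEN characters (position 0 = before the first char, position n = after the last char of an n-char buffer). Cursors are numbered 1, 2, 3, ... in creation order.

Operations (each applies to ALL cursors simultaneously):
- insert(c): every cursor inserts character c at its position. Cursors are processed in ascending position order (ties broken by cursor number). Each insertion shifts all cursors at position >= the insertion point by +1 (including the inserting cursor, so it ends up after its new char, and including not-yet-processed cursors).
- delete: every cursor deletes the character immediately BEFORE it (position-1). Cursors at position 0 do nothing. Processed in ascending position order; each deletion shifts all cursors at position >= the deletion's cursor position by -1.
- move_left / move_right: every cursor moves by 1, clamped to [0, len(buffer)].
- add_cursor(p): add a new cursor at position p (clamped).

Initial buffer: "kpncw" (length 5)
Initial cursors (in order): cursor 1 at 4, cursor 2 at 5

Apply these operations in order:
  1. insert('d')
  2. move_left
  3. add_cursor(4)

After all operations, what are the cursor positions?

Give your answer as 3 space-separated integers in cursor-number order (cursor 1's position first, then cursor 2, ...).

Answer: 4 6 4

Derivation:
After op 1 (insert('d')): buffer="kpncdwd" (len 7), cursors c1@5 c2@7, authorship ....1.2
After op 2 (move_left): buffer="kpncdwd" (len 7), cursors c1@4 c2@6, authorship ....1.2
After op 3 (add_cursor(4)): buffer="kpncdwd" (len 7), cursors c1@4 c3@4 c2@6, authorship ....1.2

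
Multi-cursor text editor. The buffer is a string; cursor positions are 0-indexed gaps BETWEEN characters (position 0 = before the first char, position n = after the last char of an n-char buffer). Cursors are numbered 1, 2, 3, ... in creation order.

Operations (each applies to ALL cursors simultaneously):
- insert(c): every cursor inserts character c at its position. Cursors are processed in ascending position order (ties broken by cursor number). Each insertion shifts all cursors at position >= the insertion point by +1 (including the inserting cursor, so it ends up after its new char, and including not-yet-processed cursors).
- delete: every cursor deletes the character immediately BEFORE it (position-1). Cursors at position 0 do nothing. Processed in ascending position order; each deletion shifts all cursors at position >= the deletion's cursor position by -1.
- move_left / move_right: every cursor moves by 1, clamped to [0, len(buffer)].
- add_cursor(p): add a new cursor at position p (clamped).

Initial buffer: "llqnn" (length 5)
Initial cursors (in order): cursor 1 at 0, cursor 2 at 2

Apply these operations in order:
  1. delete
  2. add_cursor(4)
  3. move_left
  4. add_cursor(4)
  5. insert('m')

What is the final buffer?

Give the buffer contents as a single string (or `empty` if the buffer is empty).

Answer: mmlqnmnm

Derivation:
After op 1 (delete): buffer="lqnn" (len 4), cursors c1@0 c2@1, authorship ....
After op 2 (add_cursor(4)): buffer="lqnn" (len 4), cursors c1@0 c2@1 c3@4, authorship ....
After op 3 (move_left): buffer="lqnn" (len 4), cursors c1@0 c2@0 c3@3, authorship ....
After op 4 (add_cursor(4)): buffer="lqnn" (len 4), cursors c1@0 c2@0 c3@3 c4@4, authorship ....
After op 5 (insert('m')): buffer="mmlqnmnm" (len 8), cursors c1@2 c2@2 c3@6 c4@8, authorship 12...3.4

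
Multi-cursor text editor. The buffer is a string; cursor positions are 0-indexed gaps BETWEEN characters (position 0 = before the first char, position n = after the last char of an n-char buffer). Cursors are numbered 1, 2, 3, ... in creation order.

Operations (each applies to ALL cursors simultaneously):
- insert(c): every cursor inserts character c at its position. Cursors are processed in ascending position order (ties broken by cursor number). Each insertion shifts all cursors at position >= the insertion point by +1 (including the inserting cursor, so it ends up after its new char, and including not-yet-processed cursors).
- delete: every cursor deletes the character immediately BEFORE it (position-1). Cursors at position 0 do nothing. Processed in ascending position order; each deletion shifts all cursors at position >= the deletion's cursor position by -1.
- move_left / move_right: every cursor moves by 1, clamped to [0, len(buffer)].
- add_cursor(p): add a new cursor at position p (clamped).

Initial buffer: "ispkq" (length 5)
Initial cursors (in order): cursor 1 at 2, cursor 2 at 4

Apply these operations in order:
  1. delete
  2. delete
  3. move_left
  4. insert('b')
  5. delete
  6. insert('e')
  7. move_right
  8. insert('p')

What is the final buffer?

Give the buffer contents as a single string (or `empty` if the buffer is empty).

Answer: eeqpp

Derivation:
After op 1 (delete): buffer="ipq" (len 3), cursors c1@1 c2@2, authorship ...
After op 2 (delete): buffer="q" (len 1), cursors c1@0 c2@0, authorship .
After op 3 (move_left): buffer="q" (len 1), cursors c1@0 c2@0, authorship .
After op 4 (insert('b')): buffer="bbq" (len 3), cursors c1@2 c2@2, authorship 12.
After op 5 (delete): buffer="q" (len 1), cursors c1@0 c2@0, authorship .
After op 6 (insert('e')): buffer="eeq" (len 3), cursors c1@2 c2@2, authorship 12.
After op 7 (move_right): buffer="eeq" (len 3), cursors c1@3 c2@3, authorship 12.
After op 8 (insert('p')): buffer="eeqpp" (len 5), cursors c1@5 c2@5, authorship 12.12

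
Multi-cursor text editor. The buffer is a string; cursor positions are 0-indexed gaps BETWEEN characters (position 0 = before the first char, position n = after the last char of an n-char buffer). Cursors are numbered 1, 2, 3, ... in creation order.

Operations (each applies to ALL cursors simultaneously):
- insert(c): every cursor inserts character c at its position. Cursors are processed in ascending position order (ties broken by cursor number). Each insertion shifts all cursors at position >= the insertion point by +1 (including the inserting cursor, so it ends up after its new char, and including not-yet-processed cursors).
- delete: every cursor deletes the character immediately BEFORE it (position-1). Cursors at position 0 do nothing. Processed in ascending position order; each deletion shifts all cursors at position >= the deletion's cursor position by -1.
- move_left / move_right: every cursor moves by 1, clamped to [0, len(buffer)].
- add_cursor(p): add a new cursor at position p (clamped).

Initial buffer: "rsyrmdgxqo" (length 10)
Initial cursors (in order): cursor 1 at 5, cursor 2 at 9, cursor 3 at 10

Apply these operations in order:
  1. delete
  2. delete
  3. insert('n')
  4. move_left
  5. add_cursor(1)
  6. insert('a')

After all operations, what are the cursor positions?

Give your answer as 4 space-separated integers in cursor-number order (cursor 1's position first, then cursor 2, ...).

After op 1 (delete): buffer="rsyrdgx" (len 7), cursors c1@4 c2@7 c3@7, authorship .......
After op 2 (delete): buffer="rsyd" (len 4), cursors c1@3 c2@4 c3@4, authorship ....
After op 3 (insert('n')): buffer="rsyndnn" (len 7), cursors c1@4 c2@7 c3@7, authorship ...1.23
After op 4 (move_left): buffer="rsyndnn" (len 7), cursors c1@3 c2@6 c3@6, authorship ...1.23
After op 5 (add_cursor(1)): buffer="rsyndnn" (len 7), cursors c4@1 c1@3 c2@6 c3@6, authorship ...1.23
After op 6 (insert('a')): buffer="rasyandnaan" (len 11), cursors c4@2 c1@5 c2@10 c3@10, authorship .4..11.2233

Answer: 5 10 10 2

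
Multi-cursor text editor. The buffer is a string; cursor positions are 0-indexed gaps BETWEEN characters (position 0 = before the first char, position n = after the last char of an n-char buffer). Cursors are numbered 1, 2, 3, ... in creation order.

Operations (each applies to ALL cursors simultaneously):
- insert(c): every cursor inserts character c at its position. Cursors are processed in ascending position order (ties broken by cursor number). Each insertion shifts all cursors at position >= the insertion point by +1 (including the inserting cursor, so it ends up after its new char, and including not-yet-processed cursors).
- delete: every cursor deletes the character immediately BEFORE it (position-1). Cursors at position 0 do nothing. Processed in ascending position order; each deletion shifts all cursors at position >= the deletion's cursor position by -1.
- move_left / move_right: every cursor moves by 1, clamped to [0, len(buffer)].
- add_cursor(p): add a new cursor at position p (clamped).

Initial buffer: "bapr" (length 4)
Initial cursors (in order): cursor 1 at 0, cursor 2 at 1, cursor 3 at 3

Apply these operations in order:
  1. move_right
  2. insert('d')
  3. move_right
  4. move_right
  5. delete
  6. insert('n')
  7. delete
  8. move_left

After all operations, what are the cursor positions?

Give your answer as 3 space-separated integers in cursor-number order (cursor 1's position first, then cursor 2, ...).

Answer: 2 3 3

Derivation:
After op 1 (move_right): buffer="bapr" (len 4), cursors c1@1 c2@2 c3@4, authorship ....
After op 2 (insert('d')): buffer="bdadprd" (len 7), cursors c1@2 c2@4 c3@7, authorship .1.2..3
After op 3 (move_right): buffer="bdadprd" (len 7), cursors c1@3 c2@5 c3@7, authorship .1.2..3
After op 4 (move_right): buffer="bdadprd" (len 7), cursors c1@4 c2@6 c3@7, authorship .1.2..3
After op 5 (delete): buffer="bdap" (len 4), cursors c1@3 c2@4 c3@4, authorship .1..
After op 6 (insert('n')): buffer="bdanpnn" (len 7), cursors c1@4 c2@7 c3@7, authorship .1.1.23
After op 7 (delete): buffer="bdap" (len 4), cursors c1@3 c2@4 c3@4, authorship .1..
After op 8 (move_left): buffer="bdap" (len 4), cursors c1@2 c2@3 c3@3, authorship .1..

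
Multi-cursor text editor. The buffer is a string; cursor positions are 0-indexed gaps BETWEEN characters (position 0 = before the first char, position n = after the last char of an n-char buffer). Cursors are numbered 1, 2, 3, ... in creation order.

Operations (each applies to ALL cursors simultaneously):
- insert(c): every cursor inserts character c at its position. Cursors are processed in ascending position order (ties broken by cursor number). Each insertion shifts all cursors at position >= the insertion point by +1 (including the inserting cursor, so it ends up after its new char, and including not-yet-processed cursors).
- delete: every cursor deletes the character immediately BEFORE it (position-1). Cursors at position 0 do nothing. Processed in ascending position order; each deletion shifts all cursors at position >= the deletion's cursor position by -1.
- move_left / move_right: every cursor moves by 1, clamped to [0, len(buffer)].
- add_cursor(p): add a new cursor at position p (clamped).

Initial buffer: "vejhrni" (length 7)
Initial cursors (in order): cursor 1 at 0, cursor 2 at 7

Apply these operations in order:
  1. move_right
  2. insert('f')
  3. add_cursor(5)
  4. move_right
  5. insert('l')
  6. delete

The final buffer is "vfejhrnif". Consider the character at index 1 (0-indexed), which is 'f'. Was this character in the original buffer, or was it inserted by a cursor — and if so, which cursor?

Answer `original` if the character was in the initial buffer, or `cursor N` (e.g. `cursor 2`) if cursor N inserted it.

Answer: cursor 1

Derivation:
After op 1 (move_right): buffer="vejhrni" (len 7), cursors c1@1 c2@7, authorship .......
After op 2 (insert('f')): buffer="vfejhrnif" (len 9), cursors c1@2 c2@9, authorship .1......2
After op 3 (add_cursor(5)): buffer="vfejhrnif" (len 9), cursors c1@2 c3@5 c2@9, authorship .1......2
After op 4 (move_right): buffer="vfejhrnif" (len 9), cursors c1@3 c3@6 c2@9, authorship .1......2
After op 5 (insert('l')): buffer="vfeljhrlnifl" (len 12), cursors c1@4 c3@8 c2@12, authorship .1.1...3..22
After op 6 (delete): buffer="vfejhrnif" (len 9), cursors c1@3 c3@6 c2@9, authorship .1......2
Authorship (.=original, N=cursor N): . 1 . . . . . . 2
Index 1: author = 1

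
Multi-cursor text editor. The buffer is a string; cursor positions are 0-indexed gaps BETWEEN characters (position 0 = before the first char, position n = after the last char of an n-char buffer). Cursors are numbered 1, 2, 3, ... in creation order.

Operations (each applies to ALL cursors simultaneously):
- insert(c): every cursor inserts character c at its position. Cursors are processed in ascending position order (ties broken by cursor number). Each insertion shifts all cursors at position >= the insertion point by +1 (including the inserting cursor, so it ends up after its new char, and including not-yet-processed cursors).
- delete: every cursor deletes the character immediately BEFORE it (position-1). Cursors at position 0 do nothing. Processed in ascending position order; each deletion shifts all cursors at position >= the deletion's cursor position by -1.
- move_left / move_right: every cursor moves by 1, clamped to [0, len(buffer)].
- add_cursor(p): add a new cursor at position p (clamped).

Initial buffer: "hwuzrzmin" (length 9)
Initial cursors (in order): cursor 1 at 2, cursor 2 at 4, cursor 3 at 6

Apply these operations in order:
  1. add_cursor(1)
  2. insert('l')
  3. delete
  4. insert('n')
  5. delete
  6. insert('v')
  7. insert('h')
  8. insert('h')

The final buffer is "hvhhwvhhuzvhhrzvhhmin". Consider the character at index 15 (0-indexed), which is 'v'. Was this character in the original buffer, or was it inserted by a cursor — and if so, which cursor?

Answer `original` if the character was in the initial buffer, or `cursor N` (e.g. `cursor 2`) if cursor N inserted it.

After op 1 (add_cursor(1)): buffer="hwuzrzmin" (len 9), cursors c4@1 c1@2 c2@4 c3@6, authorship .........
After op 2 (insert('l')): buffer="hlwluzlrzlmin" (len 13), cursors c4@2 c1@4 c2@7 c3@10, authorship .4.1..2..3...
After op 3 (delete): buffer="hwuzrzmin" (len 9), cursors c4@1 c1@2 c2@4 c3@6, authorship .........
After op 4 (insert('n')): buffer="hnwnuznrznmin" (len 13), cursors c4@2 c1@4 c2@7 c3@10, authorship .4.1..2..3...
After op 5 (delete): buffer="hwuzrzmin" (len 9), cursors c4@1 c1@2 c2@4 c3@6, authorship .........
After op 6 (insert('v')): buffer="hvwvuzvrzvmin" (len 13), cursors c4@2 c1@4 c2@7 c3@10, authorship .4.1..2..3...
After op 7 (insert('h')): buffer="hvhwvhuzvhrzvhmin" (len 17), cursors c4@3 c1@6 c2@10 c3@14, authorship .44.11..22..33...
After op 8 (insert('h')): buffer="hvhhwvhhuzvhhrzvhhmin" (len 21), cursors c4@4 c1@8 c2@13 c3@18, authorship .444.111..222..333...
Authorship (.=original, N=cursor N): . 4 4 4 . 1 1 1 . . 2 2 2 . . 3 3 3 . . .
Index 15: author = 3

Answer: cursor 3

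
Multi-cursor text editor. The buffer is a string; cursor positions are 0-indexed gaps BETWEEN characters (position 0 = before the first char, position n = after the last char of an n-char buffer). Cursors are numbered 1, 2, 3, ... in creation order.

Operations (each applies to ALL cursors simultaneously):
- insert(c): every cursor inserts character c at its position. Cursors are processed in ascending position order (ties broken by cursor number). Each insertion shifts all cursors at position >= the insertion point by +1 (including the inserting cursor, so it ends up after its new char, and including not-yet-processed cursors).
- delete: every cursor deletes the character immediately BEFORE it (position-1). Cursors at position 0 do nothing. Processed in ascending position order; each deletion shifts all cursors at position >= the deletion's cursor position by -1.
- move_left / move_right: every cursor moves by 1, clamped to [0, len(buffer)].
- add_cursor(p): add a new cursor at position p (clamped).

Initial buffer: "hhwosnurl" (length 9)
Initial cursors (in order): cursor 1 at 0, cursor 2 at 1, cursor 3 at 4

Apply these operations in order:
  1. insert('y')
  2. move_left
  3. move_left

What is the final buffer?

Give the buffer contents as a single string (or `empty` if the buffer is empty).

Answer: yhyhwoysnurl

Derivation:
After op 1 (insert('y')): buffer="yhyhwoysnurl" (len 12), cursors c1@1 c2@3 c3@7, authorship 1.2...3.....
After op 2 (move_left): buffer="yhyhwoysnurl" (len 12), cursors c1@0 c2@2 c3@6, authorship 1.2...3.....
After op 3 (move_left): buffer="yhyhwoysnurl" (len 12), cursors c1@0 c2@1 c3@5, authorship 1.2...3.....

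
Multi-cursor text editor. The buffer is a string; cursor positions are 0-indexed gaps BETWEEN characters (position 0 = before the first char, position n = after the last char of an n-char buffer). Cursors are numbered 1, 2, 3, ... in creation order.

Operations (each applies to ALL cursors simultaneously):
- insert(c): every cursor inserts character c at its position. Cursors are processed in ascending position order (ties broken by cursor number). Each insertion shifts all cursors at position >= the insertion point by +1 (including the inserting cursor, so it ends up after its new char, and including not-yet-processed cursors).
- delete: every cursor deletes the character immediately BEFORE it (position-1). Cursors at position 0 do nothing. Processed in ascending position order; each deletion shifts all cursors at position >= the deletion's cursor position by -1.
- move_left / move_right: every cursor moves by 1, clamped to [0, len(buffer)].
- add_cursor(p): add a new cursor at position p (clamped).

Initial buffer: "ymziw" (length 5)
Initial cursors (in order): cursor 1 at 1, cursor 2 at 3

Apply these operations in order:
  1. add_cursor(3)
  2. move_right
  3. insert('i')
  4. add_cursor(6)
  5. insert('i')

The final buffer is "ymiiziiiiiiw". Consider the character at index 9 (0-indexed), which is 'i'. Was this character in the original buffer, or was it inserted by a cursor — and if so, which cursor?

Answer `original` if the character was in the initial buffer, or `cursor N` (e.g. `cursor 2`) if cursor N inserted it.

Answer: cursor 2

Derivation:
After op 1 (add_cursor(3)): buffer="ymziw" (len 5), cursors c1@1 c2@3 c3@3, authorship .....
After op 2 (move_right): buffer="ymziw" (len 5), cursors c1@2 c2@4 c3@4, authorship .....
After op 3 (insert('i')): buffer="ymiziiiw" (len 8), cursors c1@3 c2@7 c3@7, authorship ..1..23.
After op 4 (add_cursor(6)): buffer="ymiziiiw" (len 8), cursors c1@3 c4@6 c2@7 c3@7, authorship ..1..23.
After op 5 (insert('i')): buffer="ymiiziiiiiiw" (len 12), cursors c1@4 c4@8 c2@11 c3@11, authorship ..11..24323.
Authorship (.=original, N=cursor N): . . 1 1 . . 2 4 3 2 3 .
Index 9: author = 2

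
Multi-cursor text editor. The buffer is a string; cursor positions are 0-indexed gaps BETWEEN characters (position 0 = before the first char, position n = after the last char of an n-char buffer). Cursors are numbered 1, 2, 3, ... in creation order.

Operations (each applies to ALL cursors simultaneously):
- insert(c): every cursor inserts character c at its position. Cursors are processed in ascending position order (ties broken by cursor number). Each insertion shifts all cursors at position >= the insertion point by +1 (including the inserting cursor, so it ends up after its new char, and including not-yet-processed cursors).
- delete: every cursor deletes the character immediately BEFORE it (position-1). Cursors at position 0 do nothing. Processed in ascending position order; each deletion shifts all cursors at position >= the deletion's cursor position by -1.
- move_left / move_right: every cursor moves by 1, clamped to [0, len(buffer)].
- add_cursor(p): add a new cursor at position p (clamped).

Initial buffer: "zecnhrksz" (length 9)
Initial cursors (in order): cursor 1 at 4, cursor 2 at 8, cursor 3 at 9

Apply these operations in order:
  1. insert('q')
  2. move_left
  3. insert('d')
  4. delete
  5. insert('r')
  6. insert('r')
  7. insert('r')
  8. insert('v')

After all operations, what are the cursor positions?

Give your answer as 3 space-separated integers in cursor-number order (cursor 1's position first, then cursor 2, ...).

After op 1 (insert('q')): buffer="zecnqhrksqzq" (len 12), cursors c1@5 c2@10 c3@12, authorship ....1....2.3
After op 2 (move_left): buffer="zecnqhrksqzq" (len 12), cursors c1@4 c2@9 c3@11, authorship ....1....2.3
After op 3 (insert('d')): buffer="zecndqhrksdqzdq" (len 15), cursors c1@5 c2@11 c3@14, authorship ....11....22.33
After op 4 (delete): buffer="zecnqhrksqzq" (len 12), cursors c1@4 c2@9 c3@11, authorship ....1....2.3
After op 5 (insert('r')): buffer="zecnrqhrksrqzrq" (len 15), cursors c1@5 c2@11 c3@14, authorship ....11....22.33
After op 6 (insert('r')): buffer="zecnrrqhrksrrqzrrq" (len 18), cursors c1@6 c2@13 c3@17, authorship ....111....222.333
After op 7 (insert('r')): buffer="zecnrrrqhrksrrrqzrrrq" (len 21), cursors c1@7 c2@15 c3@20, authorship ....1111....2222.3333
After op 8 (insert('v')): buffer="zecnrrrvqhrksrrrvqzrrrvq" (len 24), cursors c1@8 c2@17 c3@23, authorship ....11111....22222.33333

Answer: 8 17 23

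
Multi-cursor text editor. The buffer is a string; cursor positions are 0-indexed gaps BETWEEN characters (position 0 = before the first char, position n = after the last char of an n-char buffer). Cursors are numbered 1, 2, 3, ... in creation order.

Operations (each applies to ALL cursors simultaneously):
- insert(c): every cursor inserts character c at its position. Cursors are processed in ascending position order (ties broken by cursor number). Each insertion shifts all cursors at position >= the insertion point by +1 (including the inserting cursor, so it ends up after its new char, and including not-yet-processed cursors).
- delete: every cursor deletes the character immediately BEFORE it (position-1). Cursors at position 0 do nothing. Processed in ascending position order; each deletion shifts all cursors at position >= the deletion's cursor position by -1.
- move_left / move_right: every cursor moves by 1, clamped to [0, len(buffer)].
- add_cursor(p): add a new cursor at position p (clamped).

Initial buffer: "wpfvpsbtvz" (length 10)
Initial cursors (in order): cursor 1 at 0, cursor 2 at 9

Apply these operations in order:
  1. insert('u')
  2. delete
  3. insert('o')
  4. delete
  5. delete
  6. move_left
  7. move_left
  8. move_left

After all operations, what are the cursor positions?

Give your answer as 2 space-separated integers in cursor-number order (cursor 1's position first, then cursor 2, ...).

After op 1 (insert('u')): buffer="uwpfvpsbtvuz" (len 12), cursors c1@1 c2@11, authorship 1.........2.
After op 2 (delete): buffer="wpfvpsbtvz" (len 10), cursors c1@0 c2@9, authorship ..........
After op 3 (insert('o')): buffer="owpfvpsbtvoz" (len 12), cursors c1@1 c2@11, authorship 1.........2.
After op 4 (delete): buffer="wpfvpsbtvz" (len 10), cursors c1@0 c2@9, authorship ..........
After op 5 (delete): buffer="wpfvpsbtz" (len 9), cursors c1@0 c2@8, authorship .........
After op 6 (move_left): buffer="wpfvpsbtz" (len 9), cursors c1@0 c2@7, authorship .........
After op 7 (move_left): buffer="wpfvpsbtz" (len 9), cursors c1@0 c2@6, authorship .........
After op 8 (move_left): buffer="wpfvpsbtz" (len 9), cursors c1@0 c2@5, authorship .........

Answer: 0 5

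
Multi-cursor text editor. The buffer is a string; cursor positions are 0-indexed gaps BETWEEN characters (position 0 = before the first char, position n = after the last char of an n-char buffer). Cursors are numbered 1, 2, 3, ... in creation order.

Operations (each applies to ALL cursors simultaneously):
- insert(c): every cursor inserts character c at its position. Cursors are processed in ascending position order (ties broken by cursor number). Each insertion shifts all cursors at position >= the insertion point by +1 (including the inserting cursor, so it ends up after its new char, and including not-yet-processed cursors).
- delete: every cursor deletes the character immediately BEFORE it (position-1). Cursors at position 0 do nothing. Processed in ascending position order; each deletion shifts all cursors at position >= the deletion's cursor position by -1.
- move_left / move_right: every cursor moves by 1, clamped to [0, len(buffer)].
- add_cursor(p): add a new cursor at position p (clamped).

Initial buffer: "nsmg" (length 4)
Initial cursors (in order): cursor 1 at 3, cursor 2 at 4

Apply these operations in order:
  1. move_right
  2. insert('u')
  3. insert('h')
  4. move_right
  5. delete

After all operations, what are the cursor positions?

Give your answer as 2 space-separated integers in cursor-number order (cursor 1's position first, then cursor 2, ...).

Answer: 6 6

Derivation:
After op 1 (move_right): buffer="nsmg" (len 4), cursors c1@4 c2@4, authorship ....
After op 2 (insert('u')): buffer="nsmguu" (len 6), cursors c1@6 c2@6, authorship ....12
After op 3 (insert('h')): buffer="nsmguuhh" (len 8), cursors c1@8 c2@8, authorship ....1212
After op 4 (move_right): buffer="nsmguuhh" (len 8), cursors c1@8 c2@8, authorship ....1212
After op 5 (delete): buffer="nsmguu" (len 6), cursors c1@6 c2@6, authorship ....12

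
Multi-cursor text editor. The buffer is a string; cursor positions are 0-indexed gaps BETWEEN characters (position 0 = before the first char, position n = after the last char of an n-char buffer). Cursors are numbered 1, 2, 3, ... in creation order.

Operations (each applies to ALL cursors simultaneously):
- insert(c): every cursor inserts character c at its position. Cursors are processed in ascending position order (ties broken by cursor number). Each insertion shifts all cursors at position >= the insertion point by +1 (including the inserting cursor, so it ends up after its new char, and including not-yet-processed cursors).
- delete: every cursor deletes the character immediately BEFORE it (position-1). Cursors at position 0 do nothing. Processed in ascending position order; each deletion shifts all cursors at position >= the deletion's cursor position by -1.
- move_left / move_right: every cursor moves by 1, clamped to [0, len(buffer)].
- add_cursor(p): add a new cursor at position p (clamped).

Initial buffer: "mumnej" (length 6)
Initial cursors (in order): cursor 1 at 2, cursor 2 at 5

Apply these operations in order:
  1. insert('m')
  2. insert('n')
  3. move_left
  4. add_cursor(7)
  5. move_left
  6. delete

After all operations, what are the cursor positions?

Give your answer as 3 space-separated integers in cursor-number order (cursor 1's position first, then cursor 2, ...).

After op 1 (insert('m')): buffer="mummnemj" (len 8), cursors c1@3 c2@7, authorship ..1...2.
After op 2 (insert('n')): buffer="mumnmnemnj" (len 10), cursors c1@4 c2@9, authorship ..11...22.
After op 3 (move_left): buffer="mumnmnemnj" (len 10), cursors c1@3 c2@8, authorship ..11...22.
After op 4 (add_cursor(7)): buffer="mumnmnemnj" (len 10), cursors c1@3 c3@7 c2@8, authorship ..11...22.
After op 5 (move_left): buffer="mumnmnemnj" (len 10), cursors c1@2 c3@6 c2@7, authorship ..11...22.
After op 6 (delete): buffer="mmnmmnj" (len 7), cursors c1@1 c2@4 c3@4, authorship .11.22.

Answer: 1 4 4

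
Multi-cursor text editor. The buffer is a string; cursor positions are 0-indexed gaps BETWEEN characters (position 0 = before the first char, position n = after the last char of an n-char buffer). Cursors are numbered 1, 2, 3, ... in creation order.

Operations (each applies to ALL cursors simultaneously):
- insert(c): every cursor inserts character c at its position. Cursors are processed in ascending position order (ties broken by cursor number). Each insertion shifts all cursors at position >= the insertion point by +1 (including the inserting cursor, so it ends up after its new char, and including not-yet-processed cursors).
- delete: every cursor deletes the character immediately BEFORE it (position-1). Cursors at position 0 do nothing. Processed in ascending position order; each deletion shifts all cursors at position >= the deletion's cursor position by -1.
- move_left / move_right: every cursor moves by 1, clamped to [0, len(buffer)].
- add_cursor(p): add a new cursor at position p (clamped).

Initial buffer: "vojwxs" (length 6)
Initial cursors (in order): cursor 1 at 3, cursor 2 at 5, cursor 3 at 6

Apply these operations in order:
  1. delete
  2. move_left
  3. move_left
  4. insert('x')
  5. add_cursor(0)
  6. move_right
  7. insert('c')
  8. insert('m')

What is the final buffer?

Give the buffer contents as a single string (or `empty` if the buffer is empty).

After op 1 (delete): buffer="vow" (len 3), cursors c1@2 c2@3 c3@3, authorship ...
After op 2 (move_left): buffer="vow" (len 3), cursors c1@1 c2@2 c3@2, authorship ...
After op 3 (move_left): buffer="vow" (len 3), cursors c1@0 c2@1 c3@1, authorship ...
After op 4 (insert('x')): buffer="xvxxow" (len 6), cursors c1@1 c2@4 c3@4, authorship 1.23..
After op 5 (add_cursor(0)): buffer="xvxxow" (len 6), cursors c4@0 c1@1 c2@4 c3@4, authorship 1.23..
After op 6 (move_right): buffer="xvxxow" (len 6), cursors c4@1 c1@2 c2@5 c3@5, authorship 1.23..
After op 7 (insert('c')): buffer="xcvcxxoccw" (len 10), cursors c4@2 c1@4 c2@9 c3@9, authorship 14.123.23.
After op 8 (insert('m')): buffer="xcmvcmxxoccmmw" (len 14), cursors c4@3 c1@6 c2@13 c3@13, authorship 144.1123.2323.

Answer: xcmvcmxxoccmmw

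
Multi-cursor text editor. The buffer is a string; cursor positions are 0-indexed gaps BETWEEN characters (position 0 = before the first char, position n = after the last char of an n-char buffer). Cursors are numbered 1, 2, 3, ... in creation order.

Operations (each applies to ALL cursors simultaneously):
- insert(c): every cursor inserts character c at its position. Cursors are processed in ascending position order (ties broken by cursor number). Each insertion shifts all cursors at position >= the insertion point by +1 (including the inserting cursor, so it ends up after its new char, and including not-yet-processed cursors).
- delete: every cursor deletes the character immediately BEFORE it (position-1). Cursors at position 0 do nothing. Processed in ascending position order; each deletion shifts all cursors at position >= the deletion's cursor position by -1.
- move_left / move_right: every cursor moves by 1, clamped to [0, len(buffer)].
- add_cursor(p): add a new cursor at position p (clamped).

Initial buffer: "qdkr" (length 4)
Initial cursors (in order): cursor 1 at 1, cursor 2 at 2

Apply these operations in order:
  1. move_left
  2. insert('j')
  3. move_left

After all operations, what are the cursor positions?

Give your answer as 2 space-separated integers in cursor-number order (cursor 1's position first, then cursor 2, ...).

After op 1 (move_left): buffer="qdkr" (len 4), cursors c1@0 c2@1, authorship ....
After op 2 (insert('j')): buffer="jqjdkr" (len 6), cursors c1@1 c2@3, authorship 1.2...
After op 3 (move_left): buffer="jqjdkr" (len 6), cursors c1@0 c2@2, authorship 1.2...

Answer: 0 2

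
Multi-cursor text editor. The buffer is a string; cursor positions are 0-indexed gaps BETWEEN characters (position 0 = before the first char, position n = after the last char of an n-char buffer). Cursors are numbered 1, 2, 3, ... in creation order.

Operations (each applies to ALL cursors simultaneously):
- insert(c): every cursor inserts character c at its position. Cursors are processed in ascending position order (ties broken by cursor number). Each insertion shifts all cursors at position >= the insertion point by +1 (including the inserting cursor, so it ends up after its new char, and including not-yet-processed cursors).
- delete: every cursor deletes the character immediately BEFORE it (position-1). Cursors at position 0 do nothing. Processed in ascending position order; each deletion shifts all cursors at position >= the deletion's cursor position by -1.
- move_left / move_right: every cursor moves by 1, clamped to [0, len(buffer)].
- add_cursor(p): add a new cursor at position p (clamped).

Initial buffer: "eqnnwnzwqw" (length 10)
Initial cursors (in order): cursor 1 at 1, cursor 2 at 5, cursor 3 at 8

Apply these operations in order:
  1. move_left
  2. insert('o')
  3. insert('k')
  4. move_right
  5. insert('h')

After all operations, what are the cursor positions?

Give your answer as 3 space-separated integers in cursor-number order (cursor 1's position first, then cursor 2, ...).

After op 1 (move_left): buffer="eqnnwnzwqw" (len 10), cursors c1@0 c2@4 c3@7, authorship ..........
After op 2 (insert('o')): buffer="oeqnnownzowqw" (len 13), cursors c1@1 c2@6 c3@10, authorship 1....2...3...
After op 3 (insert('k')): buffer="okeqnnokwnzokwqw" (len 16), cursors c1@2 c2@8 c3@13, authorship 11....22...33...
After op 4 (move_right): buffer="okeqnnokwnzokwqw" (len 16), cursors c1@3 c2@9 c3@14, authorship 11....22...33...
After op 5 (insert('h')): buffer="okehqnnokwhnzokwhqw" (len 19), cursors c1@4 c2@11 c3@17, authorship 11.1...22.2..33.3..

Answer: 4 11 17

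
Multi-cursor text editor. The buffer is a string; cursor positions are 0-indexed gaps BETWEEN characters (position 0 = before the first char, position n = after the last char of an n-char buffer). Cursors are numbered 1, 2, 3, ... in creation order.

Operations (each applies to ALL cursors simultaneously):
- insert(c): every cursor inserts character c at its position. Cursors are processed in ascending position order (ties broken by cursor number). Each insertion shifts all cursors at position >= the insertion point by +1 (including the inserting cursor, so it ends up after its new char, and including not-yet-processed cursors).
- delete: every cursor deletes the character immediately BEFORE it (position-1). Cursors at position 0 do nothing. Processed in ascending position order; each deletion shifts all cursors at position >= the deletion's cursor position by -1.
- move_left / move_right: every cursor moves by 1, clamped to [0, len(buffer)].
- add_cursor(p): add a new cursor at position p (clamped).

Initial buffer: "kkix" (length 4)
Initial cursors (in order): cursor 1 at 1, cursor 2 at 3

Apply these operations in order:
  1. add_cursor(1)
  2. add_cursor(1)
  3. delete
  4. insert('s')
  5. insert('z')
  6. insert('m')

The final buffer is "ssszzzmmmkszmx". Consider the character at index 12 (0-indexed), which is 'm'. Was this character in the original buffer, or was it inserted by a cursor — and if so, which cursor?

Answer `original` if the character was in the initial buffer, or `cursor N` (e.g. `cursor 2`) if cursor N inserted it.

Answer: cursor 2

Derivation:
After op 1 (add_cursor(1)): buffer="kkix" (len 4), cursors c1@1 c3@1 c2@3, authorship ....
After op 2 (add_cursor(1)): buffer="kkix" (len 4), cursors c1@1 c3@1 c4@1 c2@3, authorship ....
After op 3 (delete): buffer="kx" (len 2), cursors c1@0 c3@0 c4@0 c2@1, authorship ..
After op 4 (insert('s')): buffer="sssksx" (len 6), cursors c1@3 c3@3 c4@3 c2@5, authorship 134.2.
After op 5 (insert('z')): buffer="ssszzzkszx" (len 10), cursors c1@6 c3@6 c4@6 c2@9, authorship 134134.22.
After op 6 (insert('m')): buffer="ssszzzmmmkszmx" (len 14), cursors c1@9 c3@9 c4@9 c2@13, authorship 134134134.222.
Authorship (.=original, N=cursor N): 1 3 4 1 3 4 1 3 4 . 2 2 2 .
Index 12: author = 2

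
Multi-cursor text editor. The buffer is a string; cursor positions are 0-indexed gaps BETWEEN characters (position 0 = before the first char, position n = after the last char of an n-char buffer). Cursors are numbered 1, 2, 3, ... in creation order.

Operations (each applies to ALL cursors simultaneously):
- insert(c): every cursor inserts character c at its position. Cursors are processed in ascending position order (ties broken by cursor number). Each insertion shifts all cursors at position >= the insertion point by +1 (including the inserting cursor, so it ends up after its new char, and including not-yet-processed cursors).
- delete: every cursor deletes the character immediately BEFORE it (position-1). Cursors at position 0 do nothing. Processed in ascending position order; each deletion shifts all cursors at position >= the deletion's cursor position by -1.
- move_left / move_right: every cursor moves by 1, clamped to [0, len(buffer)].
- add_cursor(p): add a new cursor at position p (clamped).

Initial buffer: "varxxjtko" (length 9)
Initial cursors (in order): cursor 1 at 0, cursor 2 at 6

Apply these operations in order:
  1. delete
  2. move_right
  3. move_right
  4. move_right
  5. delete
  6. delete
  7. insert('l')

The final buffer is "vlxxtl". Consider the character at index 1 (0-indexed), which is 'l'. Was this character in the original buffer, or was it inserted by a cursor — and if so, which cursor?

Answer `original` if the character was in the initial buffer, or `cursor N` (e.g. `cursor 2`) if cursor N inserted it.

Answer: cursor 1

Derivation:
After op 1 (delete): buffer="varxxtko" (len 8), cursors c1@0 c2@5, authorship ........
After op 2 (move_right): buffer="varxxtko" (len 8), cursors c1@1 c2@6, authorship ........
After op 3 (move_right): buffer="varxxtko" (len 8), cursors c1@2 c2@7, authorship ........
After op 4 (move_right): buffer="varxxtko" (len 8), cursors c1@3 c2@8, authorship ........
After op 5 (delete): buffer="vaxxtk" (len 6), cursors c1@2 c2@6, authorship ......
After op 6 (delete): buffer="vxxt" (len 4), cursors c1@1 c2@4, authorship ....
After op 7 (insert('l')): buffer="vlxxtl" (len 6), cursors c1@2 c2@6, authorship .1...2
Authorship (.=original, N=cursor N): . 1 . . . 2
Index 1: author = 1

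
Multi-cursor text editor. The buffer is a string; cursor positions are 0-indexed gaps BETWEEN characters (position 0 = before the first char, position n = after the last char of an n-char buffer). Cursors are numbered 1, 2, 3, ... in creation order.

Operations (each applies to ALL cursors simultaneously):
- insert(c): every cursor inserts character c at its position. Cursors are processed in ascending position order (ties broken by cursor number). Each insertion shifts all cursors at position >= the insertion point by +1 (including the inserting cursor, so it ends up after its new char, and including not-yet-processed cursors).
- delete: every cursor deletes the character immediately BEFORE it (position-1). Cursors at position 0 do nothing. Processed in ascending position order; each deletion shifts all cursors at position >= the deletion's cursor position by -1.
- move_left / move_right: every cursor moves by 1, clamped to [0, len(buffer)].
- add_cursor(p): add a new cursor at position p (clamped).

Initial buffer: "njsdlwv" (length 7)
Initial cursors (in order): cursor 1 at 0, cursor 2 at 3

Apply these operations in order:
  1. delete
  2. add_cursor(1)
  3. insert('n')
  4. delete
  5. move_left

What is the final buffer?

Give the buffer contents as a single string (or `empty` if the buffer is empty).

Answer: njdlwv

Derivation:
After op 1 (delete): buffer="njdlwv" (len 6), cursors c1@0 c2@2, authorship ......
After op 2 (add_cursor(1)): buffer="njdlwv" (len 6), cursors c1@0 c3@1 c2@2, authorship ......
After op 3 (insert('n')): buffer="nnnjndlwv" (len 9), cursors c1@1 c3@3 c2@5, authorship 1.3.2....
After op 4 (delete): buffer="njdlwv" (len 6), cursors c1@0 c3@1 c2@2, authorship ......
After op 5 (move_left): buffer="njdlwv" (len 6), cursors c1@0 c3@0 c2@1, authorship ......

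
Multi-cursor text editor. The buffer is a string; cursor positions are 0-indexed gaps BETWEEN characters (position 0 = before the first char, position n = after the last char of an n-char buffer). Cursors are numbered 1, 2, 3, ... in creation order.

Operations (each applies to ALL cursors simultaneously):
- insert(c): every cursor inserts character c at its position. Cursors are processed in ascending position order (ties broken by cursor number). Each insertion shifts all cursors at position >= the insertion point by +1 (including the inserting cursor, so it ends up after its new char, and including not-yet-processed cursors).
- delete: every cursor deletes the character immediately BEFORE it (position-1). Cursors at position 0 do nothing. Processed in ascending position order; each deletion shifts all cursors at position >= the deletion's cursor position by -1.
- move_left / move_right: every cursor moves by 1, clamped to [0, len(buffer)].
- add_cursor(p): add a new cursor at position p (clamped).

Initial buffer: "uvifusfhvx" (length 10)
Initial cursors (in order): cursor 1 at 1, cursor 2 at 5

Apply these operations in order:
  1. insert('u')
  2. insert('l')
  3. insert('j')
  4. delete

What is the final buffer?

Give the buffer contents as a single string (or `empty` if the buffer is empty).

After op 1 (insert('u')): buffer="uuvifuusfhvx" (len 12), cursors c1@2 c2@7, authorship .1....2.....
After op 2 (insert('l')): buffer="uulvifuulsfhvx" (len 14), cursors c1@3 c2@9, authorship .11....22.....
After op 3 (insert('j')): buffer="uuljvifuuljsfhvx" (len 16), cursors c1@4 c2@11, authorship .111....222.....
After op 4 (delete): buffer="uulvifuulsfhvx" (len 14), cursors c1@3 c2@9, authorship .11....22.....

Answer: uulvifuulsfhvx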